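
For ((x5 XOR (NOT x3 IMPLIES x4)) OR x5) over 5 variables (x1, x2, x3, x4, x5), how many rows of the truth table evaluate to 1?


Formula: ((x5 XOR (NOT x3 IMPLIES x4)) OR x5) over 5 vars (32 rows)
Evaluate each row (x1, x2, x3, x4, x5 as bits, MSB first):
  row 0 [00000]: ((0 XOR (NOT 0 IMPLIES 0)) OR 0) -> 0
  row 1 [00001]: ((1 XOR (NOT 0 IMPLIES 0)) OR 1) -> 1
  row 2 [00010]: ((0 XOR (NOT 0 IMPLIES 1)) OR 0) -> 1
  row 3 [00011]: ((1 XOR (NOT 0 IMPLIES 1)) OR 1) -> 1
  row 4 [00100]: ((0 XOR (NOT 1 IMPLIES 0)) OR 0) -> 1
  row 5 [00101]: ((1 XOR (NOT 1 IMPLIES 0)) OR 1) -> 1
  row 6 [00110]: ((0 XOR (NOT 1 IMPLIES 1)) OR 0) -> 1
  row 7 [00111]: ((1 XOR (NOT 1 IMPLIES 1)) OR 1) -> 1
  row 8 [01000]: ((0 XOR (NOT 0 IMPLIES 0)) OR 0) -> 0
  row 9 [01001]: ((1 XOR (NOT 0 IMPLIES 0)) OR 1) -> 1
  row 10 [01010]: ((0 XOR (NOT 0 IMPLIES 1)) OR 0) -> 1
  row 11 [01011]: ((1 XOR (NOT 0 IMPLIES 1)) OR 1) -> 1
  row 12 [01100]: ((0 XOR (NOT 1 IMPLIES 0)) OR 0) -> 1
  row 13 [01101]: ((1 XOR (NOT 1 IMPLIES 0)) OR 1) -> 1
  row 14 [01110]: ((0 XOR (NOT 1 IMPLIES 1)) OR 0) -> 1
  row 15 [01111]: ((1 XOR (NOT 1 IMPLIES 1)) OR 1) -> 1
  row 16 [10000]: ((0 XOR (NOT 0 IMPLIES 0)) OR 0) -> 0
  row 17 [10001]: ((1 XOR (NOT 0 IMPLIES 0)) OR 1) -> 1
  row 18 [10010]: ((0 XOR (NOT 0 IMPLIES 1)) OR 0) -> 1
  row 19 [10011]: ((1 XOR (NOT 0 IMPLIES 1)) OR 1) -> 1
  row 20 [10100]: ((0 XOR (NOT 1 IMPLIES 0)) OR 0) -> 1
  row 21 [10101]: ((1 XOR (NOT 1 IMPLIES 0)) OR 1) -> 1
  row 22 [10110]: ((0 XOR (NOT 1 IMPLIES 1)) OR 0) -> 1
  row 23 [10111]: ((1 XOR (NOT 1 IMPLIES 1)) OR 1) -> 1
  row 24 [11000]: ((0 XOR (NOT 0 IMPLIES 0)) OR 0) -> 0
  row 25 [11001]: ((1 XOR (NOT 0 IMPLIES 0)) OR 1) -> 1
  row 26 [11010]: ((0 XOR (NOT 0 IMPLIES 1)) OR 0) -> 1
  row 27 [11011]: ((1 XOR (NOT 0 IMPLIES 1)) OR 1) -> 1
  row 28 [11100]: ((0 XOR (NOT 1 IMPLIES 0)) OR 0) -> 1
  row 29 [11101]: ((1 XOR (NOT 1 IMPLIES 0)) OR 1) -> 1
  row 30 [11110]: ((0 XOR (NOT 1 IMPLIES 1)) OR 0) -> 1
  row 31 [11111]: ((1 XOR (NOT 1 IMPLIES 1)) OR 1) -> 1
Full result column, 8 rows per line (x1,x2 fixed per line; x3,x4,x5 runs 000..111 left to right):
  rows 0-7 [x1,x2=00]: 01111111  (ones: 7)
  rows 8-15 [x1,x2=01]: 01111111  (ones: 7)
  rows 16-23 [x1,x2=10]: 01111111  (ones: 7)
  rows 24-31 [x1,x2=11]: 01111111  (ones: 7)
Count of 1-rows = 7+7+7+7 = 28

28


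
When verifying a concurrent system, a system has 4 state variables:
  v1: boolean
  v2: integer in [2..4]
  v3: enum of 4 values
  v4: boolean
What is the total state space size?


State space = product of domain sizes of all variables.
Domain sizes:
  v1 (boolean): 2
  v2 (integer in [2..4]): 3
  v3 (enum of 4 values): 4
  v4 (boolean): 2
Product = 2 * 3 * 4 * 2 = 48

48


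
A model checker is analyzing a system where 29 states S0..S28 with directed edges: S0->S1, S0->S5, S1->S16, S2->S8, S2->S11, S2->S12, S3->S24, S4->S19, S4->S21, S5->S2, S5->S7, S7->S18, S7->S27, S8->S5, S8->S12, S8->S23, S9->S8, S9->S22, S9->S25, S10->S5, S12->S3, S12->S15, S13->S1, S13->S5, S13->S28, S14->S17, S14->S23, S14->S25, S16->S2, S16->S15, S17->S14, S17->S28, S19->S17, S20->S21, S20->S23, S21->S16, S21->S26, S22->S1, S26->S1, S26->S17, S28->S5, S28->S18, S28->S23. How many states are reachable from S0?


BFS from S0:
  layer 0: {S0}
  layer 1: {S1, S5}
  layer 2: {S2, S7, S16}
  layer 3: {S8, S11, S12, S15, S18, S27}
  layer 4: {S3, S23}
  layer 5: {S24}
Reachable set: {S0, S1, S2, S3, S5, S7, S8, S11, S12, S15, S16, S18, S23, S24, S27}
Count = 15

15


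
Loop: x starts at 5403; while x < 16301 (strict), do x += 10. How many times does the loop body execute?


Step 1: x goes from 5403 toward 16301 by 10; the body runs while x<16301, so iterations = ceil((bound-start)/step)
Step 2: Distance=10898
Step 3: ceil(10898/10)=1090

1090


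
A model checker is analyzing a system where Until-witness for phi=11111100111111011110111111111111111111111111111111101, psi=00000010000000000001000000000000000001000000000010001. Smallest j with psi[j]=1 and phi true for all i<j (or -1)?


(phi U psi) at 0: need smallest j with psi[j]=1 and phi[i]=1 for all i in [0,j).
Scan from step 0:
  step 0: phi=1, psi=0 -> continue
  step 1: phi=1, psi=0 -> continue
  step 2: phi=1, psi=0 -> continue
  step 3: phi=1, psi=0 -> continue
  step 6: psi=1 and phi held for [0,6) -> witness found
Witness step = 6

6


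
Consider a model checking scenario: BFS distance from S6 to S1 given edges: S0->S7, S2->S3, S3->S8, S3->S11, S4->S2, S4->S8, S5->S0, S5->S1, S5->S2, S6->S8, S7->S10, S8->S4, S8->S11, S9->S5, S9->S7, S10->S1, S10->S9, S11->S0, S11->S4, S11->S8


BFS layer-by-layer from S6:
  dist 0: {S6}
  dist 1: {S8}
  dist 2: {S4, S11}
  dist 3: {S0, S2}
  dist 4: {S3, S7}
  dist 5: {S10}
  dist 6: {S1, S9}
  -> S1 reached at distance 6
Shortest path length = 6

6


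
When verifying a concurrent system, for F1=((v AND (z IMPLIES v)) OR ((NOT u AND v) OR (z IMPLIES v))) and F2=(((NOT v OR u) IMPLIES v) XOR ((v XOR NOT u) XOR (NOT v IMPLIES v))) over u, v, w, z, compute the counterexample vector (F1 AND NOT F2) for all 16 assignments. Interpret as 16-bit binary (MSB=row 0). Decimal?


F1 = ((v AND (z IMPLIES v)) OR ((NOT u AND v) OR (z IMPLIES v)))
F2 = (((NOT v OR u) IMPLIES v) XOR ((v XOR NOT u) XOR (NOT v IMPLIES v)))
Counterexample to F1=>F2 is where F1=1 and F2=0.
Evaluate each row (bits = u,v,w,z, MSB first):
  row 0 [0000]: F1=1 F2=1 -> F1&~F2 -> 0
  row 1 [0001]: F1=0 F2=1 -> F1&~F2 -> 0
  row 2 [0010]: F1=1 F2=1 -> F1&~F2 -> 0
  row 3 [0011]: F1=0 F2=1 -> F1&~F2 -> 0
  row 4 [0100]: F1=1 F2=0 -> F1&~F2 -> 1
  row 5 [0101]: F1=1 F2=0 -> F1&~F2 -> 1
  row 6 [0110]: F1=1 F2=0 -> F1&~F2 -> 1
  row 7 [0111]: F1=1 F2=0 -> F1&~F2 -> 1
  row 8 [1000]: F1=1 F2=0 -> F1&~F2 -> 1
  row 9 [1001]: F1=0 F2=0 -> F1&~F2 -> 0
  row 10 [1010]: F1=1 F2=0 -> F1&~F2 -> 1
  row 11 [1011]: F1=0 F2=0 -> F1&~F2 -> 0
  row 12 [1100]: F1=1 F2=1 -> F1&~F2 -> 0
  row 13 [1101]: F1=1 F2=1 -> F1&~F2 -> 0
  row 14 [1110]: F1=1 F2=1 -> F1&~F2 -> 0
  row 15 [1111]: F1=1 F2=1 -> F1&~F2 -> 0
Full result column, 4 rows per line (u,v fixed per line; w,z runs 00..11 left to right):
  rows 0-3 [u,v=00]: 0000  = hex 0
  rows 4-7 [u,v=01]: 1111  = hex F
  rows 8-11 [u,v=10]: 1010  = hex A
  rows 12-15 [u,v=11]: 0000  = hex 0
Counterexample vector (row 0 .. row 15) = 0000111110100000
Output column grouped in 4s = 0000 1111 1010 0000 = 0x0FA0
Convert to decimal digit by digit (value = value*16 + digit):
  0 -> 0
  0*16 + 15 (F) = 15
  15*16 + 10 (A) = 250
  250*16 + 0 = 4000
Decimal = 4000

4000


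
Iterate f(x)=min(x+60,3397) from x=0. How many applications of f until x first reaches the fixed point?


Step 1: x=0, cap=3397, increment=60
Step 2: x grows by 60 each step until capped at 3397; fixed point is x=3397
Step 3: iterations = ceil(3397/60) = 57

57


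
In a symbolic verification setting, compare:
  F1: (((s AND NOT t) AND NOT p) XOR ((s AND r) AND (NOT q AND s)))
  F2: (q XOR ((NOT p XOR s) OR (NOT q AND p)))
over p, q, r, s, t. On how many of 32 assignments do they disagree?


F1 = (((s AND NOT t) AND NOT p) XOR ((s AND r) AND (NOT q AND s)))
F2 = (q XOR ((NOT p XOR s) OR (NOT q AND p)))
Evaluate both on each of 32 rows (bits = p,q,r,s,t):
  row 0 [00000]: F1=0 F2=1 (differ) -> 1
  row 1 [00001]: F1=0 F2=1 (differ) -> 1
  row 2 [00010]: F1=1 F2=0 (differ) -> 1
  row 3 [00011]: F1=0 F2=0 -> 0
  row 4 [00100]: F1=0 F2=1 (differ) -> 1
  row 5 [00101]: F1=0 F2=1 (differ) -> 1
  row 6 [00110]: F1=0 F2=0 -> 0
  row 7 [00111]: F1=1 F2=0 (differ) -> 1
  row 8 [01000]: F1=0 F2=0 -> 0
  row 9 [01001]: F1=0 F2=0 -> 0
  row 10 [01010]: F1=1 F2=1 -> 0
  row 11 [01011]: F1=0 F2=1 (differ) -> 1
  row 12 [01100]: F1=0 F2=0 -> 0
  row 13 [01101]: F1=0 F2=0 -> 0
  row 14 [01110]: F1=1 F2=1 -> 0
  row 15 [01111]: F1=0 F2=1 (differ) -> 1
  row 16 [10000]: F1=0 F2=1 (differ) -> 1
  row 17 [10001]: F1=0 F2=1 (differ) -> 1
  row 18 [10010]: F1=0 F2=1 (differ) -> 1
  row 19 [10011]: F1=0 F2=1 (differ) -> 1
  row 20 [10100]: F1=0 F2=1 (differ) -> 1
  row 21 [10101]: F1=0 F2=1 (differ) -> 1
  row 22 [10110]: F1=1 F2=1 -> 0
  row 23 [10111]: F1=1 F2=1 -> 0
  row 24 [11000]: F1=0 F2=1 (differ) -> 1
  row 25 [11001]: F1=0 F2=1 (differ) -> 1
  row 26 [11010]: F1=0 F2=0 -> 0
  row 27 [11011]: F1=0 F2=0 -> 0
  row 28 [11100]: F1=0 F2=1 (differ) -> 1
  row 29 [11101]: F1=0 F2=1 (differ) -> 1
  row 30 [11110]: F1=0 F2=0 -> 0
  row 31 [11111]: F1=0 F2=0 -> 0
Full result column, 8 rows per line (p,q fixed per line; r,s,t runs 000..111 left to right):
  rows 0-7 [p,q=00]: 11101101  (ones: 6)
  rows 8-15 [p,q=01]: 00010001  (ones: 2)
  rows 16-23 [p,q=10]: 11111100  (ones: 6)
  rows 24-31 [p,q=11]: 11001100  (ones: 4)
Disagreements = 6+2+6+4 = 18

18


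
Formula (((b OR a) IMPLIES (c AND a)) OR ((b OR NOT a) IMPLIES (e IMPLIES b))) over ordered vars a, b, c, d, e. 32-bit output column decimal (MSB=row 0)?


Formula: (((b OR a) IMPLIES (c AND a)) OR ((b OR NOT a) IMPLIES (e IMPLIES b))) over a, b, c, d, e (32 rows)
Evaluate each row (bits = a,b,c,d,e, MSB first):
  row 0 [00000]: (((0 OR 0) IMPLIES (0 AND 0)) OR ((0 OR NOT 0) IMPLIES (0 IMPLIES 0))) -> 1
  row 1 [00001]: (((0 OR 0) IMPLIES (0 AND 0)) OR ((0 OR NOT 0) IMPLIES (1 IMPLIES 0))) -> 1
  row 2 [00010]: (((0 OR 0) IMPLIES (0 AND 0)) OR ((0 OR NOT 0) IMPLIES (0 IMPLIES 0))) -> 1
  row 3 [00011]: (((0 OR 0) IMPLIES (0 AND 0)) OR ((0 OR NOT 0) IMPLIES (1 IMPLIES 0))) -> 1
  row 4 [00100]: (((0 OR 0) IMPLIES (1 AND 0)) OR ((0 OR NOT 0) IMPLIES (0 IMPLIES 0))) -> 1
  row 5 [00101]: (((0 OR 0) IMPLIES (1 AND 0)) OR ((0 OR NOT 0) IMPLIES (1 IMPLIES 0))) -> 1
  row 6 [00110]: (((0 OR 0) IMPLIES (1 AND 0)) OR ((0 OR NOT 0) IMPLIES (0 IMPLIES 0))) -> 1
  row 7 [00111]: (((0 OR 0) IMPLIES (1 AND 0)) OR ((0 OR NOT 0) IMPLIES (1 IMPLIES 0))) -> 1
  row 8 [01000]: (((1 OR 0) IMPLIES (0 AND 0)) OR ((1 OR NOT 0) IMPLIES (0 IMPLIES 1))) -> 1
  row 9 [01001]: (((1 OR 0) IMPLIES (0 AND 0)) OR ((1 OR NOT 0) IMPLIES (1 IMPLIES 1))) -> 1
  row 10 [01010]: (((1 OR 0) IMPLIES (0 AND 0)) OR ((1 OR NOT 0) IMPLIES (0 IMPLIES 1))) -> 1
  row 11 [01011]: (((1 OR 0) IMPLIES (0 AND 0)) OR ((1 OR NOT 0) IMPLIES (1 IMPLIES 1))) -> 1
  row 12 [01100]: (((1 OR 0) IMPLIES (1 AND 0)) OR ((1 OR NOT 0) IMPLIES (0 IMPLIES 1))) -> 1
  row 13 [01101]: (((1 OR 0) IMPLIES (1 AND 0)) OR ((1 OR NOT 0) IMPLIES (1 IMPLIES 1))) -> 1
  row 14 [01110]: (((1 OR 0) IMPLIES (1 AND 0)) OR ((1 OR NOT 0) IMPLIES (0 IMPLIES 1))) -> 1
  row 15 [01111]: (((1 OR 0) IMPLIES (1 AND 0)) OR ((1 OR NOT 0) IMPLIES (1 IMPLIES 1))) -> 1
  row 16 [10000]: (((0 OR 1) IMPLIES (0 AND 1)) OR ((0 OR NOT 1) IMPLIES (0 IMPLIES 0))) -> 1
  row 17 [10001]: (((0 OR 1) IMPLIES (0 AND 1)) OR ((0 OR NOT 1) IMPLIES (1 IMPLIES 0))) -> 1
  row 18 [10010]: (((0 OR 1) IMPLIES (0 AND 1)) OR ((0 OR NOT 1) IMPLIES (0 IMPLIES 0))) -> 1
  row 19 [10011]: (((0 OR 1) IMPLIES (0 AND 1)) OR ((0 OR NOT 1) IMPLIES (1 IMPLIES 0))) -> 1
  row 20 [10100]: (((0 OR 1) IMPLIES (1 AND 1)) OR ((0 OR NOT 1) IMPLIES (0 IMPLIES 0))) -> 1
  row 21 [10101]: (((0 OR 1) IMPLIES (1 AND 1)) OR ((0 OR NOT 1) IMPLIES (1 IMPLIES 0))) -> 1
  row 22 [10110]: (((0 OR 1) IMPLIES (1 AND 1)) OR ((0 OR NOT 1) IMPLIES (0 IMPLIES 0))) -> 1
  row 23 [10111]: (((0 OR 1) IMPLIES (1 AND 1)) OR ((0 OR NOT 1) IMPLIES (1 IMPLIES 0))) -> 1
  row 24 [11000]: (((1 OR 1) IMPLIES (0 AND 1)) OR ((1 OR NOT 1) IMPLIES (0 IMPLIES 1))) -> 1
  row 25 [11001]: (((1 OR 1) IMPLIES (0 AND 1)) OR ((1 OR NOT 1) IMPLIES (1 IMPLIES 1))) -> 1
  row 26 [11010]: (((1 OR 1) IMPLIES (0 AND 1)) OR ((1 OR NOT 1) IMPLIES (0 IMPLIES 1))) -> 1
  row 27 [11011]: (((1 OR 1) IMPLIES (0 AND 1)) OR ((1 OR NOT 1) IMPLIES (1 IMPLIES 1))) -> 1
  row 28 [11100]: (((1 OR 1) IMPLIES (1 AND 1)) OR ((1 OR NOT 1) IMPLIES (0 IMPLIES 1))) -> 1
  row 29 [11101]: (((1 OR 1) IMPLIES (1 AND 1)) OR ((1 OR NOT 1) IMPLIES (1 IMPLIES 1))) -> 1
  row 30 [11110]: (((1 OR 1) IMPLIES (1 AND 1)) OR ((1 OR NOT 1) IMPLIES (0 IMPLIES 1))) -> 1
  row 31 [11111]: (((1 OR 1) IMPLIES (1 AND 1)) OR ((1 OR NOT 1) IMPLIES (1 IMPLIES 1))) -> 1
Full result column, 4 rows per line (a,b,c fixed per line; d,e runs 00..11 left to right):
  rows 0-3 [a,b,c=000]: 1111  = hex F
  rows 4-7 [a,b,c=001]: 1111  = hex F
  rows 8-11 [a,b,c=010]: 1111  = hex F
  rows 12-15 [a,b,c=011]: 1111  = hex F
  rows 16-19 [a,b,c=100]: 1111  = hex F
  rows 20-23 [a,b,c=101]: 1111  = hex F
  rows 24-27 [a,b,c=110]: 1111  = hex F
  rows 28-31 [a,b,c=111]: 1111  = hex F
Output column (row 0 .. row 31) = 11111111111111111111111111111111
Output column grouped in 4s = 1111 1111 1111 1111 1111 1111 1111 1111 = 0xFFFFFFFF
Convert to decimal digit by digit (value = value*16 + digit):
  F -> 15
  15*16 + 15 (F) = 255
  255*16 + 15 (F) = 4095
  4095*16 + 15 (F) = 65535
  65535*16 + 15 (F) = 1048575
  1048575*16 + 15 (F) = 16777215
  16777215*16 + 15 (F) = 268435455
  268435455*16 + 15 (F) = 4294967295
Decimal = 4294967295

4294967295


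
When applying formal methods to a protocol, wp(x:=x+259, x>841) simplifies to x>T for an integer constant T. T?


Formula: wp(x:=E, P) = P[E/x] (substitute E for x in postcondition)
Step 1: Postcondition: x>841
Step 2: Substitute x+259 for x: x+259>841
Step 3: Solve for x: x > 841-259 = 582

582


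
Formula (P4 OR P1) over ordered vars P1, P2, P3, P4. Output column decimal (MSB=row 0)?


Formula: (P4 OR P1) over P1, P2, P3, P4 (16 rows)
Evaluate each row (bits = P1,P2,P3,P4, MSB first):
  row 0 [0000]: (0 OR 0) -> 0
  row 1 [0001]: (1 OR 0) -> 1
  row 2 [0010]: (0 OR 0) -> 0
  row 3 [0011]: (1 OR 0) -> 1
  row 4 [0100]: (0 OR 0) -> 0
  row 5 [0101]: (1 OR 0) -> 1
  row 6 [0110]: (0 OR 0) -> 0
  row 7 [0111]: (1 OR 0) -> 1
  row 8 [1000]: (0 OR 1) -> 1
  row 9 [1001]: (1 OR 1) -> 1
  row 10 [1010]: (0 OR 1) -> 1
  row 11 [1011]: (1 OR 1) -> 1
  row 12 [1100]: (0 OR 1) -> 1
  row 13 [1101]: (1 OR 1) -> 1
  row 14 [1110]: (0 OR 1) -> 1
  row 15 [1111]: (1 OR 1) -> 1
Full result column, 4 rows per line (P1,P2 fixed per line; P3,P4 runs 00..11 left to right):
  rows 0-3 [P1,P2=00]: 0101  = hex 5
  rows 4-7 [P1,P2=01]: 0101  = hex 5
  rows 8-11 [P1,P2=10]: 1111  = hex F
  rows 12-15 [P1,P2=11]: 1111  = hex F
Output column (row 0 .. row 15) = 0101010111111111
Output column grouped in 4s = 0101 0101 1111 1111 = 0x55FF
Convert to decimal digit by digit (value = value*16 + digit):
  5 -> 5
  5*16 + 5 = 85
  85*16 + 15 (F) = 1375
  1375*16 + 15 (F) = 22015
Decimal = 22015

22015


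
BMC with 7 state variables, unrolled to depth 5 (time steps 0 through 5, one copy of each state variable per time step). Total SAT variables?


BMC unrolls to depth k, creating one copy of each state var for steps 0..k.
Step count = 5 + 1 = 6 (steps 0 through 5)
Vars per step = 7
Total = 7 * 6 = 42

42


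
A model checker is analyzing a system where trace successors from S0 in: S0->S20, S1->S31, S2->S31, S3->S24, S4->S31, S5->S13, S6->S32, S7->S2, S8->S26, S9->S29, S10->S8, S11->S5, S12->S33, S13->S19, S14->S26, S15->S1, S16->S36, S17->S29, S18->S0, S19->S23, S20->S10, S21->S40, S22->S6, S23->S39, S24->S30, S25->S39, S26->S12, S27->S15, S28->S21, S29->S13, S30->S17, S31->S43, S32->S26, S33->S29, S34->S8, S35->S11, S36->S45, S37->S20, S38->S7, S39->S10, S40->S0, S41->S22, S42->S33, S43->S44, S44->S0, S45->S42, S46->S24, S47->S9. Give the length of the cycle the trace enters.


Trace from S0 until a state repeats:
  S0 -> S20 -> S10 -> S8 -> S26 -> S12 -> S33 -> S29 -> S13 -> S19 -> S23 -> S39 -> S10
S10 first seen at step 2, revisited at step 12.
Cycle length = 12 - 2 = 10

10


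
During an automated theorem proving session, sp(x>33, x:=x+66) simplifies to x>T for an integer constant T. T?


Formula: sp(P, x:=E) = exists old_x. (x = E[old_x/x]) AND P[old_x/x] (old_x is the value of x before the assignment; eliminate old_x by solving x = E[old_x/x] for old_x)
Step 1: Precondition P: x>33, i.e. old_x > 33
Step 2: Assignment gives x = old_x + 66, so old_x = x - 66
Step 3: Substitute into P: x - 66 > 33
Step 4: Simplify: x > 33+66 = 99

99


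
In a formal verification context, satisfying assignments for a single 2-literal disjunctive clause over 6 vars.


Step 1: Total=2^6=64
Step 2: Unsat when all 2 false: 2^4=16
Step 3: Sat=64-16=48

48


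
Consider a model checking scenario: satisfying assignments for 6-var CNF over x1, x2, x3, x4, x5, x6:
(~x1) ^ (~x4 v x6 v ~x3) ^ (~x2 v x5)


CNF with 3 clauses over 6 vars (64 assignments).
An assignment satisfies CNF iff every clause has >=1 true literal.
Check each row (bits = x1,x2,x3,x4,x5,x6; clause T/F shown):
  row 0 [000000]: clauses=TTT -> 1
  row 1 [000001]: clauses=TTT -> 1
  row 2 [000010]: clauses=TTT -> 1
  row 3 [000011]: clauses=TTT -> 1
  row 4 [000100]: clauses=TTT -> 1
  (every remaining row is evaluated the same way; all 64 results are listed next)
Full result column, 8 rows per line (x1,x2,x3 fixed per line; x4,x5,x6 runs 000..111 left to right):
  rows 0-7 [x1,x2,x3=000]: 11111111  (ones: 8)
  rows 8-15 [x1,x2,x3=001]: 11110101  (ones: 6)
  rows 16-23 [x1,x2,x3=010]: 00110011  (ones: 4)
  rows 24-31 [x1,x2,x3=011]: 00110001  (ones: 3)
  rows 32-39 [x1,x2,x3=100]: 00000000  (ones: 0)
  rows 40-47 [x1,x2,x3=101]: 00000000  (ones: 0)
  rows 48-55 [x1,x2,x3=110]: 00000000  (ones: 0)
  rows 56-63 [x1,x2,x3=111]: 00000000  (ones: 0)
Satisfying assignments = 8+6+4+3+0+0+0+0 = 21

21


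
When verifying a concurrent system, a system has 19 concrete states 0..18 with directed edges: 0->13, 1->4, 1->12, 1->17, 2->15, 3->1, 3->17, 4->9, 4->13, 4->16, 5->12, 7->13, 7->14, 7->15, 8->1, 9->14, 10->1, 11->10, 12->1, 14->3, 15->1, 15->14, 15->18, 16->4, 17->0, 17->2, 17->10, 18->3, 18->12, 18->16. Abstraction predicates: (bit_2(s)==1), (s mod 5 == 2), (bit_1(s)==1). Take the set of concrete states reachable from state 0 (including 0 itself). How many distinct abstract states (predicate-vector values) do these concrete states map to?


BFS from 0:
Concrete reachable: {0, 13}
Abstract via predicates (bit_2(s)==1), (s mod 5 == 2), (bit_1(s)==1):
  (0,0,0) <- {0}
  (1,0,0) <- {13}
Distinct abstract states = 2

2


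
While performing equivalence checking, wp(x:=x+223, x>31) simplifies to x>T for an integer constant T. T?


Formula: wp(x:=E, P) = P[E/x] (substitute E for x in postcondition)
Step 1: Postcondition: x>31
Step 2: Substitute x+223 for x: x+223>31
Step 3: Solve for x: x > 31-223 = -192

-192


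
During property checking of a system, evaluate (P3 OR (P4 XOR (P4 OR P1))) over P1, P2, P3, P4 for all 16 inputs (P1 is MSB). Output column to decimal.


Formula: (P3 OR (P4 XOR (P4 OR P1))) over P1, P2, P3, P4 (16 rows)
Evaluate each row (bits = P1,P2,P3,P4, MSB first):
  row 0 [0000]: (0 OR (0 XOR (0 OR 0))) -> 0
  row 1 [0001]: (0 OR (1 XOR (1 OR 0))) -> 0
  row 2 [0010]: (1 OR (0 XOR (0 OR 0))) -> 1
  row 3 [0011]: (1 OR (1 XOR (1 OR 0))) -> 1
  row 4 [0100]: (0 OR (0 XOR (0 OR 0))) -> 0
  row 5 [0101]: (0 OR (1 XOR (1 OR 0))) -> 0
  row 6 [0110]: (1 OR (0 XOR (0 OR 0))) -> 1
  row 7 [0111]: (1 OR (1 XOR (1 OR 0))) -> 1
  row 8 [1000]: (0 OR (0 XOR (0 OR 1))) -> 1
  row 9 [1001]: (0 OR (1 XOR (1 OR 1))) -> 0
  row 10 [1010]: (1 OR (0 XOR (0 OR 1))) -> 1
  row 11 [1011]: (1 OR (1 XOR (1 OR 1))) -> 1
  row 12 [1100]: (0 OR (0 XOR (0 OR 1))) -> 1
  row 13 [1101]: (0 OR (1 XOR (1 OR 1))) -> 0
  row 14 [1110]: (1 OR (0 XOR (0 OR 1))) -> 1
  row 15 [1111]: (1 OR (1 XOR (1 OR 1))) -> 1
Full result column, 4 rows per line (P1,P2 fixed per line; P3,P4 runs 00..11 left to right):
  rows 0-3 [P1,P2=00]: 0011  = hex 3
  rows 4-7 [P1,P2=01]: 0011  = hex 3
  rows 8-11 [P1,P2=10]: 1011  = hex B
  rows 12-15 [P1,P2=11]: 1011  = hex B
Output column (row 0 .. row 15) = 0011001110111011
Output column grouped in 4s = 0011 0011 1011 1011 = 0x33BB
Convert to decimal digit by digit (value = value*16 + digit):
  3 -> 3
  3*16 + 3 = 51
  51*16 + 11 (B) = 827
  827*16 + 11 (B) = 13243
Decimal = 13243

13243


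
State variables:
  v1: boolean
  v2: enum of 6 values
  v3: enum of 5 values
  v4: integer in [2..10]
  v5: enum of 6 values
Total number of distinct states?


State space = product of domain sizes of all variables.
Domain sizes:
  v1 (boolean): 2
  v2 (enum of 6 values): 6
  v3 (enum of 5 values): 5
  v4 (integer in [2..10]): 9
  v5 (enum of 6 values): 6
Product = 2 * 6 * 5 * 9 * 6 = 3240

3240


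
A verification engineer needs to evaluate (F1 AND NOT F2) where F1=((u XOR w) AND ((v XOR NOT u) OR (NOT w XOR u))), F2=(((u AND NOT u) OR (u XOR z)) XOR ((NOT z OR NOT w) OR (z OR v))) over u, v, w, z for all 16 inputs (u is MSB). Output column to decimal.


F1 = ((u XOR w) AND ((v XOR NOT u) OR (NOT w XOR u)))
F2 = (((u AND NOT u) OR (u XOR z)) XOR ((NOT z OR NOT w) OR (z OR v)))
Counterexample to F1=>F2 is where F1=1 and F2=0.
Evaluate each row (bits = u,v,w,z, MSB first):
  row 0 [0000]: F1=0 F2=1 -> F1&~F2 -> 0
  row 1 [0001]: F1=0 F2=0 -> F1&~F2 -> 0
  row 2 [0010]: F1=1 F2=1 -> F1&~F2 -> 0
  row 3 [0011]: F1=1 F2=0 -> F1&~F2 -> 1
  row 4 [0100]: F1=0 F2=1 -> F1&~F2 -> 0
  row 5 [0101]: F1=0 F2=0 -> F1&~F2 -> 0
  row 6 [0110]: F1=0 F2=1 -> F1&~F2 -> 0
  row 7 [0111]: F1=0 F2=0 -> F1&~F2 -> 0
  row 8 [1000]: F1=0 F2=0 -> F1&~F2 -> 0
  row 9 [1001]: F1=0 F2=1 -> F1&~F2 -> 0
  row 10 [1010]: F1=0 F2=0 -> F1&~F2 -> 0
  row 11 [1011]: F1=0 F2=1 -> F1&~F2 -> 0
  row 12 [1100]: F1=1 F2=0 -> F1&~F2 -> 1
  row 13 [1101]: F1=1 F2=1 -> F1&~F2 -> 0
  row 14 [1110]: F1=0 F2=0 -> F1&~F2 -> 0
  row 15 [1111]: F1=0 F2=1 -> F1&~F2 -> 0
Full result column, 4 rows per line (u,v fixed per line; w,z runs 00..11 left to right):
  rows 0-3 [u,v=00]: 0001  = hex 1
  rows 4-7 [u,v=01]: 0000  = hex 0
  rows 8-11 [u,v=10]: 0000  = hex 0
  rows 12-15 [u,v=11]: 1000  = hex 8
Counterexample vector (row 0 .. row 15) = 0001000000001000
Output column grouped in 4s = 0001 0000 0000 1000 = 0x1008
Convert to decimal digit by digit (value = value*16 + digit):
  1 -> 1
  1*16 + 0 = 16
  16*16 + 0 = 256
  256*16 + 8 = 4104
Decimal = 4104

4104


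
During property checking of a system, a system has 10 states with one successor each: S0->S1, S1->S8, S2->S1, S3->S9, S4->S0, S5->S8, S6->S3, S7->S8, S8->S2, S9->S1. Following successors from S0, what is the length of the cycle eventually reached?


Trace from S0 until a state repeats:
  S0 -> S1 -> S8 -> S2 -> S1
S1 first seen at step 1, revisited at step 4.
Cycle length = 4 - 1 = 3

3


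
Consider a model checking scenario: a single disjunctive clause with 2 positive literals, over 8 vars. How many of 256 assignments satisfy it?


Step 1: Total=2^8=256
Step 2: Unsat when all 2 false: 2^6=64
Step 3: Sat=256-64=192

192


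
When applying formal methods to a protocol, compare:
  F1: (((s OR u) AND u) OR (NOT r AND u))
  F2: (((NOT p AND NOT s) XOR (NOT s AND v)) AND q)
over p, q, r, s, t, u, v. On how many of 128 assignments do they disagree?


F1 = (((s OR u) AND u) OR (NOT r AND u))
F2 = (((NOT p AND NOT s) XOR (NOT s AND v)) AND q)
Evaluate both on each of 128 rows (bits = p,q,r,s,t,u,v):
  row 0 [0000000]: F1=0 F2=0 -> 0
  row 1 [0000001]: F1=0 F2=0 -> 0
  row 2 [0000010]: F1=1 F2=0 (differ) -> 1
  row 3 [0000011]: F1=1 F2=0 (differ) -> 1
  row 4 [0000100]: F1=0 F2=0 -> 0
  (every remaining row is evaluated the same way; all 128 results are listed next)
Full result column, 8 rows per line (p,q,r,s fixed per line; t,u,v runs 000..111 left to right):
  rows 0-7 [p,q,r,s=0000]: 00110011  (ones: 4)
  rows 8-15 [p,q,r,s=0001]: 00110011  (ones: 4)
  rows 16-23 [p,q,r,s=0010]: 00110011  (ones: 4)
  rows 24-31 [p,q,r,s=0011]: 00110011  (ones: 4)
  rows 32-39 [p,q,r,s=0100]: 10011001  (ones: 4)
  rows 40-47 [p,q,r,s=0101]: 00110011  (ones: 4)
  rows 48-55 [p,q,r,s=0110]: 10011001  (ones: 4)
  rows 56-63 [p,q,r,s=0111]: 00110011  (ones: 4)
  rows 64-71 [p,q,r,s=1000]: 00110011  (ones: 4)
  rows 72-79 [p,q,r,s=1001]: 00110011  (ones: 4)
  rows 80-87 [p,q,r,s=1010]: 00110011  (ones: 4)
  rows 88-95 [p,q,r,s=1011]: 00110011  (ones: 4)
  rows 96-103 [p,q,r,s=1100]: 01100110  (ones: 4)
  rows 104-111 [p,q,r,s=1101]: 00110011  (ones: 4)
  rows 112-119 [p,q,r,s=1110]: 01100110  (ones: 4)
  rows 120-127 [p,q,r,s=1111]: 00110011  (ones: 4)
Disagreements = 4+4+4+4+4+4+4+4+4+4+4+4+4+4+4+4 = 64

64


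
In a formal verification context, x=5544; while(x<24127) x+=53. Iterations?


Step 1: x goes from 5544 toward 24127 by 53; the body runs while x<24127, so iterations = ceil((bound-start)/step)
Step 2: Distance=18583
Step 3: ceil(18583/53)=351

351


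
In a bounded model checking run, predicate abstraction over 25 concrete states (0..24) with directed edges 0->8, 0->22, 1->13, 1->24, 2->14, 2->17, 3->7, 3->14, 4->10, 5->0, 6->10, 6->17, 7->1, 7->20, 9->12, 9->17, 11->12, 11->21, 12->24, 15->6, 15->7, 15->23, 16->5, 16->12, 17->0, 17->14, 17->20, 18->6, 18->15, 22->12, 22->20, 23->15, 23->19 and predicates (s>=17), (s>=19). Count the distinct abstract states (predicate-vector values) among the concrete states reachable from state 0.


BFS from 0:
Concrete reachable: {0, 8, 12, 20, 22, 24}
Abstract via predicates (s>=17), (s>=19):
  (0,0) <- {0, 8, 12}
  (1,1) <- {20, 22, 24}
Distinct abstract states = 2

2


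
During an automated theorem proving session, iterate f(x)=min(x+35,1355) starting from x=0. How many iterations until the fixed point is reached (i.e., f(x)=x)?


Step 1: x=0, cap=1355, increment=35
Step 2: x grows by 35 each step until capped at 1355; fixed point is x=1355
Step 3: iterations = ceil(1355/35) = 39

39


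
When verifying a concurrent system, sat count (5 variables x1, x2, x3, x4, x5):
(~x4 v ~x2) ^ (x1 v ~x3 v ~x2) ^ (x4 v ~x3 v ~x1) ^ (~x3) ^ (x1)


CNF with 5 clauses over 5 vars (32 assignments).
An assignment satisfies CNF iff every clause has >=1 true literal.
Check each row (bits = x1,x2,x3,x4,x5; clause T/F shown):
  row 0 [00000]: clauses=TTTTF -> 0
  row 1 [00001]: clauses=TTTTF -> 0
  row 2 [00010]: clauses=TTTTF -> 0
  row 3 [00011]: clauses=TTTTF -> 0
  row 4 [00100]: clauses=TTTFF -> 0
  row 5 [00101]: clauses=TTTFF -> 0
  row 6 [00110]: clauses=TTTFF -> 0
  row 7 [00111]: clauses=TTTFF -> 0
  row 8 [01000]: clauses=TTTTF -> 0
  row 9 [01001]: clauses=TTTTF -> 0
  row 10 [01010]: clauses=FTTTF -> 0
  row 11 [01011]: clauses=FTTTF -> 0
  row 12 [01100]: clauses=TFTFF -> 0
  row 13 [01101]: clauses=TFTFF -> 0
  row 14 [01110]: clauses=FFTFF -> 0
  row 15 [01111]: clauses=FFTFF -> 0
  row 16 [10000]: clauses=TTTTT -> 1
  row 17 [10001]: clauses=TTTTT -> 1
  row 18 [10010]: clauses=TTTTT -> 1
  row 19 [10011]: clauses=TTTTT -> 1
  row 20 [10100]: clauses=TTFFT -> 0
  row 21 [10101]: clauses=TTFFT -> 0
  row 22 [10110]: clauses=TTTFT -> 0
  row 23 [10111]: clauses=TTTFT -> 0
  row 24 [11000]: clauses=TTTTT -> 1
  row 25 [11001]: clauses=TTTTT -> 1
  row 26 [11010]: clauses=FTTTT -> 0
  row 27 [11011]: clauses=FTTTT -> 0
  row 28 [11100]: clauses=TTFFT -> 0
  row 29 [11101]: clauses=TTFFT -> 0
  row 30 [11110]: clauses=FTTFT -> 0
  row 31 [11111]: clauses=FTTFT -> 0
Full result column, 8 rows per line (x1,x2 fixed per line; x3,x4,x5 runs 000..111 left to right):
  rows 0-7 [x1,x2=00]: 00000000  (ones: 0)
  rows 8-15 [x1,x2=01]: 00000000  (ones: 0)
  rows 16-23 [x1,x2=10]: 11110000  (ones: 4)
  rows 24-31 [x1,x2=11]: 11000000  (ones: 2)
Satisfying assignments = 0+0+4+2 = 6

6


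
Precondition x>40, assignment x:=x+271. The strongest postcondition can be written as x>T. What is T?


Formula: sp(P, x:=E) = exists old_x. (x = E[old_x/x]) AND P[old_x/x] (old_x is the value of x before the assignment; eliminate old_x by solving x = E[old_x/x] for old_x)
Step 1: Precondition P: x>40, i.e. old_x > 40
Step 2: Assignment gives x = old_x + 271, so old_x = x - 271
Step 3: Substitute into P: x - 271 > 40
Step 4: Simplify: x > 40+271 = 311

311


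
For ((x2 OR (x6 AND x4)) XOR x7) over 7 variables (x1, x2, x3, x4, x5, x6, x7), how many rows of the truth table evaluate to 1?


Formula: ((x2 OR (x6 AND x4)) XOR x7) over 7 vars (128 rows)
Evaluate each row (x1, x2, x3, x4, x5, x6, x7 as bits, MSB first):
  row 0 [0000000]: ((0 OR (0 AND 0)) XOR 0) -> 0
  row 1 [0000001]: ((0 OR (0 AND 0)) XOR 1) -> 1
  row 2 [0000010]: ((0 OR (1 AND 0)) XOR 0) -> 0
  row 3 [0000011]: ((0 OR (1 AND 0)) XOR 1) -> 1
  row 4 [0000100]: ((0 OR (0 AND 0)) XOR 0) -> 0
  (every remaining row is evaluated the same way; all 128 results are listed next)
Full result column, 8 rows per line (x1,x2,x3,x4 fixed per line; x5,x6,x7 runs 000..111 left to right):
  rows 0-7 [x1,x2,x3,x4=0000]: 01010101  (ones: 4)
  rows 8-15 [x1,x2,x3,x4=0001]: 01100110  (ones: 4)
  rows 16-23 [x1,x2,x3,x4=0010]: 01010101  (ones: 4)
  rows 24-31 [x1,x2,x3,x4=0011]: 01100110  (ones: 4)
  rows 32-39 [x1,x2,x3,x4=0100]: 10101010  (ones: 4)
  rows 40-47 [x1,x2,x3,x4=0101]: 10101010  (ones: 4)
  rows 48-55 [x1,x2,x3,x4=0110]: 10101010  (ones: 4)
  rows 56-63 [x1,x2,x3,x4=0111]: 10101010  (ones: 4)
  rows 64-71 [x1,x2,x3,x4=1000]: 01010101  (ones: 4)
  rows 72-79 [x1,x2,x3,x4=1001]: 01100110  (ones: 4)
  rows 80-87 [x1,x2,x3,x4=1010]: 01010101  (ones: 4)
  rows 88-95 [x1,x2,x3,x4=1011]: 01100110  (ones: 4)
  rows 96-103 [x1,x2,x3,x4=1100]: 10101010  (ones: 4)
  rows 104-111 [x1,x2,x3,x4=1101]: 10101010  (ones: 4)
  rows 112-119 [x1,x2,x3,x4=1110]: 10101010  (ones: 4)
  rows 120-127 [x1,x2,x3,x4=1111]: 10101010  (ones: 4)
Count of 1-rows = 4+4+4+4+4+4+4+4+4+4+4+4+4+4+4+4 = 64

64


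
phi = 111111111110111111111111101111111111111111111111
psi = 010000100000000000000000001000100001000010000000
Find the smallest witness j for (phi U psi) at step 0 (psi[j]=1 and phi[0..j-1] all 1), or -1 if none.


(phi U psi) at 0: need smallest j with psi[j]=1 and phi[i]=1 for all i in [0,j).
Scan from step 0:
  step 0: phi=1, psi=0 -> continue
  step 1: psi=1 and phi held for [0,1) -> witness found
Witness step = 1

1


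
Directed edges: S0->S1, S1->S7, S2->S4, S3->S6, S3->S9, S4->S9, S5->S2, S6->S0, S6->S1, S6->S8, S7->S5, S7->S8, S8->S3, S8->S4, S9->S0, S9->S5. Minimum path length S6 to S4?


BFS layer-by-layer from S6:
  dist 0: {S6}
  dist 1: {S0, S1, S8}
  dist 2: {S3, S4, S7}
  -> S4 reached at distance 2
Shortest path length = 2

2


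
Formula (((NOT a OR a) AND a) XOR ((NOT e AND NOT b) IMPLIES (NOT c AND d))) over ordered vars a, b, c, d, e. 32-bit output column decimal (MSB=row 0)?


Formula: (((NOT a OR a) AND a) XOR ((NOT e AND NOT b) IMPLIES (NOT c AND d))) over a, b, c, d, e (32 rows)
Evaluate each row (bits = a,b,c,d,e, MSB first):
  row 0 [00000]: (((NOT 0 OR 0) AND 0) XOR ((NOT 0 AND NOT 0) IMPLIES (NOT 0 AND 0))) -> 0
  row 1 [00001]: (((NOT 0 OR 0) AND 0) XOR ((NOT 1 AND NOT 0) IMPLIES (NOT 0 AND 0))) -> 1
  row 2 [00010]: (((NOT 0 OR 0) AND 0) XOR ((NOT 0 AND NOT 0) IMPLIES (NOT 0 AND 1))) -> 1
  row 3 [00011]: (((NOT 0 OR 0) AND 0) XOR ((NOT 1 AND NOT 0) IMPLIES (NOT 0 AND 1))) -> 1
  row 4 [00100]: (((NOT 0 OR 0) AND 0) XOR ((NOT 0 AND NOT 0) IMPLIES (NOT 1 AND 0))) -> 0
  row 5 [00101]: (((NOT 0 OR 0) AND 0) XOR ((NOT 1 AND NOT 0) IMPLIES (NOT 1 AND 0))) -> 1
  row 6 [00110]: (((NOT 0 OR 0) AND 0) XOR ((NOT 0 AND NOT 0) IMPLIES (NOT 1 AND 1))) -> 0
  row 7 [00111]: (((NOT 0 OR 0) AND 0) XOR ((NOT 1 AND NOT 0) IMPLIES (NOT 1 AND 1))) -> 1
  row 8 [01000]: (((NOT 0 OR 0) AND 0) XOR ((NOT 0 AND NOT 1) IMPLIES (NOT 0 AND 0))) -> 1
  row 9 [01001]: (((NOT 0 OR 0) AND 0) XOR ((NOT 1 AND NOT 1) IMPLIES (NOT 0 AND 0))) -> 1
  row 10 [01010]: (((NOT 0 OR 0) AND 0) XOR ((NOT 0 AND NOT 1) IMPLIES (NOT 0 AND 1))) -> 1
  row 11 [01011]: (((NOT 0 OR 0) AND 0) XOR ((NOT 1 AND NOT 1) IMPLIES (NOT 0 AND 1))) -> 1
  row 12 [01100]: (((NOT 0 OR 0) AND 0) XOR ((NOT 0 AND NOT 1) IMPLIES (NOT 1 AND 0))) -> 1
  row 13 [01101]: (((NOT 0 OR 0) AND 0) XOR ((NOT 1 AND NOT 1) IMPLIES (NOT 1 AND 0))) -> 1
  row 14 [01110]: (((NOT 0 OR 0) AND 0) XOR ((NOT 0 AND NOT 1) IMPLIES (NOT 1 AND 1))) -> 1
  row 15 [01111]: (((NOT 0 OR 0) AND 0) XOR ((NOT 1 AND NOT 1) IMPLIES (NOT 1 AND 1))) -> 1
  row 16 [10000]: (((NOT 1 OR 1) AND 1) XOR ((NOT 0 AND NOT 0) IMPLIES (NOT 0 AND 0))) -> 1
  row 17 [10001]: (((NOT 1 OR 1) AND 1) XOR ((NOT 1 AND NOT 0) IMPLIES (NOT 0 AND 0))) -> 0
  row 18 [10010]: (((NOT 1 OR 1) AND 1) XOR ((NOT 0 AND NOT 0) IMPLIES (NOT 0 AND 1))) -> 0
  row 19 [10011]: (((NOT 1 OR 1) AND 1) XOR ((NOT 1 AND NOT 0) IMPLIES (NOT 0 AND 1))) -> 0
  row 20 [10100]: (((NOT 1 OR 1) AND 1) XOR ((NOT 0 AND NOT 0) IMPLIES (NOT 1 AND 0))) -> 1
  row 21 [10101]: (((NOT 1 OR 1) AND 1) XOR ((NOT 1 AND NOT 0) IMPLIES (NOT 1 AND 0))) -> 0
  row 22 [10110]: (((NOT 1 OR 1) AND 1) XOR ((NOT 0 AND NOT 0) IMPLIES (NOT 1 AND 1))) -> 1
  row 23 [10111]: (((NOT 1 OR 1) AND 1) XOR ((NOT 1 AND NOT 0) IMPLIES (NOT 1 AND 1))) -> 0
  row 24 [11000]: (((NOT 1 OR 1) AND 1) XOR ((NOT 0 AND NOT 1) IMPLIES (NOT 0 AND 0))) -> 0
  row 25 [11001]: (((NOT 1 OR 1) AND 1) XOR ((NOT 1 AND NOT 1) IMPLIES (NOT 0 AND 0))) -> 0
  row 26 [11010]: (((NOT 1 OR 1) AND 1) XOR ((NOT 0 AND NOT 1) IMPLIES (NOT 0 AND 1))) -> 0
  row 27 [11011]: (((NOT 1 OR 1) AND 1) XOR ((NOT 1 AND NOT 1) IMPLIES (NOT 0 AND 1))) -> 0
  row 28 [11100]: (((NOT 1 OR 1) AND 1) XOR ((NOT 0 AND NOT 1) IMPLIES (NOT 1 AND 0))) -> 0
  row 29 [11101]: (((NOT 1 OR 1) AND 1) XOR ((NOT 1 AND NOT 1) IMPLIES (NOT 1 AND 0))) -> 0
  row 30 [11110]: (((NOT 1 OR 1) AND 1) XOR ((NOT 0 AND NOT 1) IMPLIES (NOT 1 AND 1))) -> 0
  row 31 [11111]: (((NOT 1 OR 1) AND 1) XOR ((NOT 1 AND NOT 1) IMPLIES (NOT 1 AND 1))) -> 0
Full result column, 4 rows per line (a,b,c fixed per line; d,e runs 00..11 left to right):
  rows 0-3 [a,b,c=000]: 0111  = hex 7
  rows 4-7 [a,b,c=001]: 0101  = hex 5
  rows 8-11 [a,b,c=010]: 1111  = hex F
  rows 12-15 [a,b,c=011]: 1111  = hex F
  rows 16-19 [a,b,c=100]: 1000  = hex 8
  rows 20-23 [a,b,c=101]: 1010  = hex A
  rows 24-27 [a,b,c=110]: 0000  = hex 0
  rows 28-31 [a,b,c=111]: 0000  = hex 0
Output column (row 0 .. row 31) = 01110101111111111000101000000000
Output column grouped in 4s = 0111 0101 1111 1111 1000 1010 0000 0000 = 0x75FF8A00
Convert to decimal digit by digit (value = value*16 + digit):
  7 -> 7
  7*16 + 5 = 117
  117*16 + 15 (F) = 1887
  1887*16 + 15 (F) = 30207
  30207*16 + 8 = 483320
  483320*16 + 10 (A) = 7733130
  7733130*16 + 0 = 123730080
  123730080*16 + 0 = 1979681280
Decimal = 1979681280

1979681280


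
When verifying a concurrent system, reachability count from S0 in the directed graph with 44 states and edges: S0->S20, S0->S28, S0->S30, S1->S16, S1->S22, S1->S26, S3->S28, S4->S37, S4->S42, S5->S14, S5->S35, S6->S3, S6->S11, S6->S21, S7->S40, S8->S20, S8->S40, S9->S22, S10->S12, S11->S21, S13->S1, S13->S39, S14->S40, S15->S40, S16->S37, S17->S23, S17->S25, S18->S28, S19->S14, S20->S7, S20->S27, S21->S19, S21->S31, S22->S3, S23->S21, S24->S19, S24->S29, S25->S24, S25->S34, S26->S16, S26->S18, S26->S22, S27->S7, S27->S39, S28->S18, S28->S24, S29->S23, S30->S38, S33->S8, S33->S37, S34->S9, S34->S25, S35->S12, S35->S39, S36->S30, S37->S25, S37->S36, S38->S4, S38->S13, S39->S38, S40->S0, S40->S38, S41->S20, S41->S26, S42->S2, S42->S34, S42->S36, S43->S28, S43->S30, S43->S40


BFS from S0:
  layer 0: {S0}
  layer 1: {S20, S28, S30}
  layer 2: {S7, S18, S24, S27, S38}
  layer 3: {S4, S13, S19, S29, S39, S40}
  layer 4: {S1, S14, S23, S37, S42}
  layer 5: {S2, S16, S21, S22, S25, S26, S34, S36}
  layer 6: {S3, S9, S31}
Reachable set: {S0, S1, S2, S3, S4, S7, S9, S13, S14, S16, S18, S19, S20, S21, S22, S23, S24, S25, S26, S27, S28, S29, S30, S31, S34, S36, S37, S38, S39, S40, S42}
Count = 31

31


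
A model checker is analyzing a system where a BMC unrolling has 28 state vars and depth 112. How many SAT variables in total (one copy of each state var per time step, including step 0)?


BMC unrolls to depth k, creating one copy of each state var for steps 0..k.
Step count = 112 + 1 = 113 (steps 0 through 112)
Vars per step = 28
Total = 28 * 113 = 3164

3164


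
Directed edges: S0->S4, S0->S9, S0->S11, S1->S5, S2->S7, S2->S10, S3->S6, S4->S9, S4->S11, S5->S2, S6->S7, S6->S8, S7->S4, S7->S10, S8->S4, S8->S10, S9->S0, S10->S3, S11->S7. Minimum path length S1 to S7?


BFS layer-by-layer from S1:
  dist 0: {S1}
  dist 1: {S5}
  dist 2: {S2}
  dist 3: {S7, S10}
  -> S7 reached at distance 3
Shortest path length = 3

3


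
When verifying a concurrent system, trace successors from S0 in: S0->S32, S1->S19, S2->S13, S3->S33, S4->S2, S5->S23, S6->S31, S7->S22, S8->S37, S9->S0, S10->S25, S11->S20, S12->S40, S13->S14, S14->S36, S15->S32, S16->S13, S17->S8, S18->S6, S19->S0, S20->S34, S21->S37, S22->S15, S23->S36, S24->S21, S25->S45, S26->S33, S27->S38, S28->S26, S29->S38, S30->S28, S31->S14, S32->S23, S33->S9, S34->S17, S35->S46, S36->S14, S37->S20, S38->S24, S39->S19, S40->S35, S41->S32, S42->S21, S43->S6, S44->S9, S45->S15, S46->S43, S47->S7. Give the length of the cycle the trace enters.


Trace from S0 until a state repeats:
  S0 -> S32 -> S23 -> S36 -> S14 -> S36
S36 first seen at step 3, revisited at step 5.
Cycle length = 5 - 3 = 2

2


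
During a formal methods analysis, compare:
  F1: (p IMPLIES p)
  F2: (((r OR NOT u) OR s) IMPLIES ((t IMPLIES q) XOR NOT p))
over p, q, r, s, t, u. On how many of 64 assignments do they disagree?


F1 = (p IMPLIES p)
F2 = (((r OR NOT u) OR s) IMPLIES ((t IMPLIES q) XOR NOT p))
Evaluate both on each of 64 rows (bits = p,q,r,s,t,u):
  row 0 [000000]: F1=1 F2=0 (differ) -> 1
  row 1 [000001]: F1=1 F2=1 -> 0
  row 2 [000010]: F1=1 F2=1 -> 0
  row 3 [000011]: F1=1 F2=1 -> 0
  row 4 [000100]: F1=1 F2=0 (differ) -> 1
  (every remaining row is evaluated the same way; all 64 results are listed next)
Full result column, 8 rows per line (p,q,r fixed per line; s,t,u runs 000..111 left to right):
  rows 0-7 [p,q,r=000]: 10001100  (ones: 3)
  rows 8-15 [p,q,r=001]: 11001100  (ones: 4)
  rows 16-23 [p,q,r=010]: 10101111  (ones: 6)
  rows 24-31 [p,q,r=011]: 11111111  (ones: 8)
  rows 32-39 [p,q,r=100]: 00100011  (ones: 3)
  rows 40-47 [p,q,r=101]: 00110011  (ones: 4)
  rows 48-55 [p,q,r=110]: 00000000  (ones: 0)
  rows 56-63 [p,q,r=111]: 00000000  (ones: 0)
Disagreements = 3+4+6+8+3+4+0+0 = 28

28


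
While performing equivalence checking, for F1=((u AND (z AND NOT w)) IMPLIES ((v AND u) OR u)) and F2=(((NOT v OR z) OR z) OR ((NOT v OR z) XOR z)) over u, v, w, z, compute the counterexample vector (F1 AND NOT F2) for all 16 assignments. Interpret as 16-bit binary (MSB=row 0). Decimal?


F1 = ((u AND (z AND NOT w)) IMPLIES ((v AND u) OR u))
F2 = (((NOT v OR z) OR z) OR ((NOT v OR z) XOR z))
Counterexample to F1=>F2 is where F1=1 and F2=0.
Evaluate each row (bits = u,v,w,z, MSB first):
  row 0 [0000]: F1=1 F2=1 -> F1&~F2 -> 0
  row 1 [0001]: F1=1 F2=1 -> F1&~F2 -> 0
  row 2 [0010]: F1=1 F2=1 -> F1&~F2 -> 0
  row 3 [0011]: F1=1 F2=1 -> F1&~F2 -> 0
  row 4 [0100]: F1=1 F2=0 -> F1&~F2 -> 1
  row 5 [0101]: F1=1 F2=1 -> F1&~F2 -> 0
  row 6 [0110]: F1=1 F2=0 -> F1&~F2 -> 1
  row 7 [0111]: F1=1 F2=1 -> F1&~F2 -> 0
  row 8 [1000]: F1=1 F2=1 -> F1&~F2 -> 0
  row 9 [1001]: F1=1 F2=1 -> F1&~F2 -> 0
  row 10 [1010]: F1=1 F2=1 -> F1&~F2 -> 0
  row 11 [1011]: F1=1 F2=1 -> F1&~F2 -> 0
  row 12 [1100]: F1=1 F2=0 -> F1&~F2 -> 1
  row 13 [1101]: F1=1 F2=1 -> F1&~F2 -> 0
  row 14 [1110]: F1=1 F2=0 -> F1&~F2 -> 1
  row 15 [1111]: F1=1 F2=1 -> F1&~F2 -> 0
Full result column, 4 rows per line (u,v fixed per line; w,z runs 00..11 left to right):
  rows 0-3 [u,v=00]: 0000  = hex 0
  rows 4-7 [u,v=01]: 1010  = hex A
  rows 8-11 [u,v=10]: 0000  = hex 0
  rows 12-15 [u,v=11]: 1010  = hex A
Counterexample vector (row 0 .. row 15) = 0000101000001010
Output column grouped in 4s = 0000 1010 0000 1010 = 0x0A0A
Convert to decimal digit by digit (value = value*16 + digit):
  0 -> 0
  0*16 + 10 (A) = 10
  10*16 + 0 = 160
  160*16 + 10 (A) = 2570
Decimal = 2570

2570


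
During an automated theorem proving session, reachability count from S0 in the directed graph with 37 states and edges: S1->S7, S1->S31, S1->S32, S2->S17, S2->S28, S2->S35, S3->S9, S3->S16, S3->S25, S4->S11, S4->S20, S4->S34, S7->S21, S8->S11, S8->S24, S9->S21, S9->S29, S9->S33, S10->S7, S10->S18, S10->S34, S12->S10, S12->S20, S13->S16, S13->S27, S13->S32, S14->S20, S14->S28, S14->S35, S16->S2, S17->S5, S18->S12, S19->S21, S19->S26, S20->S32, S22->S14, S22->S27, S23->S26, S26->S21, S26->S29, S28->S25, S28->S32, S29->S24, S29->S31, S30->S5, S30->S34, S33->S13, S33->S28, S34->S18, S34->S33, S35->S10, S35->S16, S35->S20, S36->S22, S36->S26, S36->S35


BFS from S0:
  layer 0: {S0}
Reachable set: {S0}
Count = 1

1


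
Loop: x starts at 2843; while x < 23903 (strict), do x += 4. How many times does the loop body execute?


Step 1: x goes from 2843 toward 23903 by 4; the body runs while x<23903, so iterations = ceil((bound-start)/step)
Step 2: Distance=21060
Step 3: ceil(21060/4)=5265

5265
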